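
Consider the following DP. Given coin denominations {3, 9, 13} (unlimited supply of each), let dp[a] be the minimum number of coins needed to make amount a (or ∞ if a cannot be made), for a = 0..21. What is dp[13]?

 a  0  1  2  3  4  5  6  7  8  9 10 11 12 13 14 15 16 17 18 19 20 21
dp  0  -  -  1  -  -  2  -  -  1  -  -  2  1  -  3  2  -  2  3  -  3
(- denotes ∞ / unreachable)

1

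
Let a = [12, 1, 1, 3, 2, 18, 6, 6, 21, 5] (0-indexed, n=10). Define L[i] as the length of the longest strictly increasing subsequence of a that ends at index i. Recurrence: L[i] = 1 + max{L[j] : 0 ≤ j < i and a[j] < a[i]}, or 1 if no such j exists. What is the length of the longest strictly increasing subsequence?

   i    0    1    2    3    4    5    6    7    8    9
a[i]   12    1    1    3    2   18    6    6   21    5
L[i]    1    1    1    2    2    3    3    3    4    3

4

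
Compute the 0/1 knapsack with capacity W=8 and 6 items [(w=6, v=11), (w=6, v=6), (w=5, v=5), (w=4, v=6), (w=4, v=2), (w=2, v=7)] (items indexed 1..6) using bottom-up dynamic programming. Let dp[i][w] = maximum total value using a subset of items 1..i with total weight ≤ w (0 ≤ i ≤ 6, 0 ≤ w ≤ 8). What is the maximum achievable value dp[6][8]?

i\w   0   1   2   3   4   5   6   7   8
  0   0   0   0   0   0   0   0   0   0
  1   0   0   0   0   0   0  11  11  11
  2   0   0   0   0   0   0  11  11  11
  3   0   0   0   0   0   5  11  11  11
  4   0   0   0   0   6   6  11  11  11
  5   0   0   0   0   6   6  11  11  11
  6   0   0   7   7   7   7  13  13  18

18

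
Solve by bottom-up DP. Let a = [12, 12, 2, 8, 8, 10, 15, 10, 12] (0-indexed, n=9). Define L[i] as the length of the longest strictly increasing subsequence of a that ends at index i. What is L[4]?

   i    0    1    2    3    4    5    6    7    8
a[i]   12   12    2    8    8   10   15   10   12
L[i]    1    1    1    2    2    3    4    3    4

2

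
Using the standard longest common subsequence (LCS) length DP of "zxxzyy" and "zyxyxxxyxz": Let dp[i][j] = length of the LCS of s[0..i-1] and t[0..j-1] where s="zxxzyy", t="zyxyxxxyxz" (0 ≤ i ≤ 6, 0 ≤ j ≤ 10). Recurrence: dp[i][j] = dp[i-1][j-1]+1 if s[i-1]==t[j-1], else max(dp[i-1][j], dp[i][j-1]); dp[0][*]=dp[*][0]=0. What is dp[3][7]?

3

   ''  z  y  x  y  x  x  x  y  x  z
''  0  0  0  0  0  0  0  0  0  0  0
 z  0  1  1  1  1  1  1  1  1  1  1
 x  0  1  1  2  2  2  2  2  2  2  2
 x  0  1  1  2  2  3  3  3  3  3  3
 z  0  1  1  2  2  3  3  3  3  3  4
 y  0  1  2  2  3  3  3  3  4  4  4
 y  0  1  2  2  3  3  3  3  4  4  4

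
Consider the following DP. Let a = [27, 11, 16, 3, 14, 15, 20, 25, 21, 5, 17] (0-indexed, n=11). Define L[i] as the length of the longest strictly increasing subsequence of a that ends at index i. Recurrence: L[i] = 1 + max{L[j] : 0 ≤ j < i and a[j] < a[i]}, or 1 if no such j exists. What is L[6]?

4

   i    0    1    2    3    4    5    6    7    8    9   10
a[i]   27   11   16    3   14   15   20   25   21    5   17
L[i]    1    1    2    1    2    3    4    5    5    2    4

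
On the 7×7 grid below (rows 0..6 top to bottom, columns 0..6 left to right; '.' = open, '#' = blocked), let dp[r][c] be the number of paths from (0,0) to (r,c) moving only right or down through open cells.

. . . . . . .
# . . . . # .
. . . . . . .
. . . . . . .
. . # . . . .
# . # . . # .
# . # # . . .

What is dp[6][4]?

40

r\c   0   1   2   3   4   5   6
  0   1   1   1   1   1   1   1
  1   0   1   2   3   4   0   1
  2   0   1   3   6  10  10  11
  3   0   1   4  10  20  30  41
  4   0   1   0  10  30  60 101
  5   0   1   0  10  40   0 101
  6   0   1   0   0  40  40 141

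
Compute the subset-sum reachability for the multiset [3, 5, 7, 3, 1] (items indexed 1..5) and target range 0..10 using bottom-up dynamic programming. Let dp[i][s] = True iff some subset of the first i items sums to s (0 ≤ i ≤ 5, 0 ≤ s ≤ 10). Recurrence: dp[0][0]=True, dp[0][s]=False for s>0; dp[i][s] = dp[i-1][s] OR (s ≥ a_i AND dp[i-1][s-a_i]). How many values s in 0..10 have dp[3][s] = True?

6

i\s   0   1   2   3   4   5   6   7   8   9  10
  0   T   F   F   F   F   F   F   F   F   F   F
  1   T   F   F   T   F   F   F   F   F   F   F
  2   T   F   F   T   F   T   F   F   T   F   F
  3   T   F   F   T   F   T   F   T   T   F   T
  4   T   F   F   T   F   T   T   T   T   F   T
  5   T   T   F   T   T   T   T   T   T   T   T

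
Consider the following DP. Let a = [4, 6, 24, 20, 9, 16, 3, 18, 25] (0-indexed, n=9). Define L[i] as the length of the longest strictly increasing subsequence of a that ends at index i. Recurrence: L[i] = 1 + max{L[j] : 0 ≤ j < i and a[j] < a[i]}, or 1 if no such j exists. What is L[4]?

3

   i    0    1    2    3    4    5    6    7    8
a[i]    4    6   24   20    9   16    3   18   25
L[i]    1    2    3    3    3    4    1    5    6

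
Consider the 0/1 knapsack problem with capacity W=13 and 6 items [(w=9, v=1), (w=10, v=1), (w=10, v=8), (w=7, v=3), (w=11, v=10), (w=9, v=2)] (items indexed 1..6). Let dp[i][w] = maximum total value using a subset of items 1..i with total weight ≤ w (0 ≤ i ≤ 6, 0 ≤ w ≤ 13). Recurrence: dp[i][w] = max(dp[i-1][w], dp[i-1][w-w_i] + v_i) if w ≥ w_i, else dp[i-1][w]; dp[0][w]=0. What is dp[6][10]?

i\w   0   1   2   3   4   5   6   7   8   9  10  11  12  13
  0   0   0   0   0   0   0   0   0   0   0   0   0   0   0
  1   0   0   0   0   0   0   0   0   0   1   1   1   1   1
  2   0   0   0   0   0   0   0   0   0   1   1   1   1   1
  3   0   0   0   0   0   0   0   0   0   1   8   8   8   8
  4   0   0   0   0   0   0   0   3   3   3   8   8   8   8
  5   0   0   0   0   0   0   0   3   3   3   8  10  10  10
  6   0   0   0   0   0   0   0   3   3   3   8  10  10  10

8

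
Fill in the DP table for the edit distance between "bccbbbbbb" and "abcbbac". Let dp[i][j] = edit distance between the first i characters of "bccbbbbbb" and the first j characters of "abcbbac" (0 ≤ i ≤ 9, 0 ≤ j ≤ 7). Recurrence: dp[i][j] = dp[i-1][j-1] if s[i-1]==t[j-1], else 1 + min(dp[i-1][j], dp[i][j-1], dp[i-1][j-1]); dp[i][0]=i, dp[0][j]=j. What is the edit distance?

6

   ''  a  b  c  b  b  a  c
''  0  1  2  3  4  5  6  7
 b  1  1  1  2  3  4  5  6
 c  2  2  2  1  2  3  4  5
 c  3  3  3  2  2  3  4  4
 b  4  4  3  3  2  2  3  4
 b  5  5  4  4  3  2  3  4
 b  6  6  5  5  4  3  3  4
 b  7  7  6  6  5  4  4  4
 b  8  8  7  7  6  5  5  5
 b  9  9  8  8  7  6  6  6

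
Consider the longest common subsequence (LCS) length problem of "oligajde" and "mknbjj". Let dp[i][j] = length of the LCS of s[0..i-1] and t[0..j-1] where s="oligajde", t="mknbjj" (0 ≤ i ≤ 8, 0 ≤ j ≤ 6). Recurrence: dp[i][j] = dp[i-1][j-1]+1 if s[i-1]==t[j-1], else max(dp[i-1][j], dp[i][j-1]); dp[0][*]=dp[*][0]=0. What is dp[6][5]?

1

   ''  m  k  n  b  j  j
''  0  0  0  0  0  0  0
 o  0  0  0  0  0  0  0
 l  0  0  0  0  0  0  0
 i  0  0  0  0  0  0  0
 g  0  0  0  0  0  0  0
 a  0  0  0  0  0  0  0
 j  0  0  0  0  0  1  1
 d  0  0  0  0  0  1  1
 e  0  0  0  0  0  1  1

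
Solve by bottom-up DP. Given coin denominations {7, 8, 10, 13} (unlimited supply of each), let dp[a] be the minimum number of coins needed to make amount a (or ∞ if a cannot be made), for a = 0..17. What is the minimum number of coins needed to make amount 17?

2

 a  0  1  2  3  4  5  6  7  8  9 10 11 12 13 14 15 16 17
dp  0  -  -  -  -  -  -  1  1  -  1  -  -  1  2  2  2  2
(- denotes ∞ / unreachable)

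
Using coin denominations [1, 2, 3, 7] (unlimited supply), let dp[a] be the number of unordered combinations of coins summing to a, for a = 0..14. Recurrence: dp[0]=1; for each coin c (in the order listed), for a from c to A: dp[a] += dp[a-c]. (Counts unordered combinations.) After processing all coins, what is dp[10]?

17

after  coin     0     1     2     3     4     5     6     7     8     9    10    11    12    13    14
          1     1     1     1     1     1     1     1     1     1     1     1     1     1     1     1
          2     1     1     2     2     3     3     4     4     5     5     6     6     7     7     8
          3     1     1     2     3     4     5     7     8    10    12    14    16    19    21    24
          7     1     1     2     3     4     5     7     9    11    14    17    20    24    28    33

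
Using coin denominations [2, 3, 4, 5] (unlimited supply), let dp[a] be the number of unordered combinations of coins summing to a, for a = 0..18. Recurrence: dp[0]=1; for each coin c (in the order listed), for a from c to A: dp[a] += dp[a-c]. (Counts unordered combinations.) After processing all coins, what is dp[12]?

after  coin     0     1     2     3     4     5     6     7     8     9    10    11    12    13    14    15    16    17    18
          2     1     0     1     0     1     0     1     0     1     0     1     0     1     0     1     0     1     0     1
          3     1     0     1     1     1     1     2     1     2     2     2     2     3     2     3     3     3     3     4
          4     1     0     1     1     2     1     3     2     4     3     5     4     7     5     8     7    10     8    12
          5     1     0     1     1     2     2     3     3     5     5     7     7    10    10    13    14    17    18    22

10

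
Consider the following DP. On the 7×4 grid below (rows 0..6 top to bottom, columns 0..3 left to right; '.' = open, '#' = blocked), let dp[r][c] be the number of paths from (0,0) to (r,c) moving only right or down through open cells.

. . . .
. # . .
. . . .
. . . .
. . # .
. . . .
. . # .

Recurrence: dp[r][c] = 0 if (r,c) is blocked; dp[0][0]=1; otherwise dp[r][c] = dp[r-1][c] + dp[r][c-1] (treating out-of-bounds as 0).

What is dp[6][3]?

12

r\c   0   1   2   3
  0   1   1   1   1
  1   1   0   1   2
  2   1   1   2   4
  3   1   2   4   8
  4   1   3   0   8
  5   1   4   4  12
  6   1   5   0  12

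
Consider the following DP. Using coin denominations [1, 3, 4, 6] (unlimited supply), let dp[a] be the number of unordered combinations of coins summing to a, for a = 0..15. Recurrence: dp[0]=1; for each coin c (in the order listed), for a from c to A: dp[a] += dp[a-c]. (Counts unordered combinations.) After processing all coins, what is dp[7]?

after  coin     0     1     2     3     4     5     6     7     8     9    10    11    12    13    14    15
          1     1     1     1     1     1     1     1     1     1     1     1     1     1     1     1     1
          3     1     1     1     2     2     2     3     3     3     4     4     4     5     5     5     6
          4     1     1     1     2     3     3     4     5     6     7     8     9    11    12    13    15
          6     1     1     1     2     3     3     5     6     7     9    11    12    16    18    20    24

6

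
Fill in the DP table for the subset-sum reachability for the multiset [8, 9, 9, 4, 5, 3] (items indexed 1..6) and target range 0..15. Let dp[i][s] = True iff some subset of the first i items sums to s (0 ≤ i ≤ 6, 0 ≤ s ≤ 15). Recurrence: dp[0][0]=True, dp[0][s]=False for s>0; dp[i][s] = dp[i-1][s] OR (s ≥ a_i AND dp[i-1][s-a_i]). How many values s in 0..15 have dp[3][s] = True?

i\s   0   1   2   3   4   5   6   7   8   9  10  11  12  13  14  15
  0   T   F   F   F   F   F   F   F   F   F   F   F   F   F   F   F
  1   T   F   F   F   F   F   F   F   T   F   F   F   F   F   F   F
  2   T   F   F   F   F   F   F   F   T   T   F   F   F   F   F   F
  3   T   F   F   F   F   F   F   F   T   T   F   F   F   F   F   F
  4   T   F   F   F   T   F   F   F   T   T   F   F   T   T   F   F
  5   T   F   F   F   T   T   F   F   T   T   F   F   T   T   T   F
  6   T   F   F   T   T   T   F   T   T   T   F   T   T   T   T   T

3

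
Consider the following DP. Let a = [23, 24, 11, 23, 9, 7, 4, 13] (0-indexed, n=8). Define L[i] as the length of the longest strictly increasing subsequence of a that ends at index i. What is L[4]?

   i    0    1    2    3    4    5    6    7
a[i]   23   24   11   23    9    7    4   13
L[i]    1    2    1    2    1    1    1    2

1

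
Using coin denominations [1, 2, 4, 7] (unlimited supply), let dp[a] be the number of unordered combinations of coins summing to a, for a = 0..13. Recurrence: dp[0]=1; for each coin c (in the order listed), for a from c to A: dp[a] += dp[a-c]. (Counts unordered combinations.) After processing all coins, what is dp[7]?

after  coin     0     1     2     3     4     5     6     7     8     9    10    11    12    13
          1     1     1     1     1     1     1     1     1     1     1     1     1     1     1
          2     1     1     2     2     3     3     4     4     5     5     6     6     7     7
          4     1     1     2     2     4     4     6     6     9     9    12    12    16    16
          7     1     1     2     2     4     4     6     7    10    11    14    16    20    22

7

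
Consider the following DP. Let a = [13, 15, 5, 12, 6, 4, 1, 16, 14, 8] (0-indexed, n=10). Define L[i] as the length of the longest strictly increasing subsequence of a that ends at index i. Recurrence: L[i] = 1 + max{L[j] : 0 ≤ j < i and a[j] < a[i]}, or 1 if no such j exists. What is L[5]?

   i    0    1    2    3    4    5    6    7    8    9
a[i]   13   15    5   12    6    4    1   16   14    8
L[i]    1    2    1    2    2    1    1    3    3    3

1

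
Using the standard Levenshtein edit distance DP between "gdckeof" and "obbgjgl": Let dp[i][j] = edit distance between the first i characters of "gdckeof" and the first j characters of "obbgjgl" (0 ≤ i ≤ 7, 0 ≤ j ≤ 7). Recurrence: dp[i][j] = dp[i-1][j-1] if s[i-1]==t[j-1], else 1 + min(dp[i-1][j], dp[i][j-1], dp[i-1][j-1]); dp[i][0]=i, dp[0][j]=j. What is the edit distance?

7

   ''  o  b  b  g  j  g  l
''  0  1  2  3  4  5  6  7
 g  1  1  2  3  3  4  5  6
 d  2  2  2  3  4  4  5  6
 c  3  3  3  3  4  5  5  6
 k  4  4  4  4  4  5  6  6
 e  5  5  5  5  5  5  6  7
 o  6  5  6  6  6  6  6  7
 f  7  6  6  7  7  7  7  7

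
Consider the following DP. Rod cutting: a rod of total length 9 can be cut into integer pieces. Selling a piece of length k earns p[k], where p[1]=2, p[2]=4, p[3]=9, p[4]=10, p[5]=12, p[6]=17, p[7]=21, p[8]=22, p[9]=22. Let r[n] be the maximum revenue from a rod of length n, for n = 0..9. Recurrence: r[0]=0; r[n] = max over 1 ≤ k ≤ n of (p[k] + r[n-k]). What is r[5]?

   n    0    1    2    3    4    5    6    7    8    9
r[n]    0    2    4    9   11   13   18   21   23   27

13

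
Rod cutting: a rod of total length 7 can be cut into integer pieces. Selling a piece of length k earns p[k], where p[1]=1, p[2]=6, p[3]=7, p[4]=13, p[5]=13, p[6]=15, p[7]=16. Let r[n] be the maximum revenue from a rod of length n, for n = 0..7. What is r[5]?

   n    0    1    2    3    4    5    6    7
r[n]    0    1    6    7   13   14   19   20

14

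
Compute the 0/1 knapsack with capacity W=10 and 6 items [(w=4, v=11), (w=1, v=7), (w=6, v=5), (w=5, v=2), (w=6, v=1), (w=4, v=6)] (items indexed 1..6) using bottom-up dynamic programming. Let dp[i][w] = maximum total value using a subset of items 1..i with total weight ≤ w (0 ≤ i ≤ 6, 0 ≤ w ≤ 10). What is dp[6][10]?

i\w   0   1   2   3   4   5   6   7   8   9  10
  0   0   0   0   0   0   0   0   0   0   0   0
  1   0   0   0   0  11  11  11  11  11  11  11
  2   0   7   7   7  11  18  18  18  18  18  18
  3   0   7   7   7  11  18  18  18  18  18  18
  4   0   7   7   7  11  18  18  18  18  18  20
  5   0   7   7   7  11  18  18  18  18  18  20
  6   0   7   7   7  11  18  18  18  18  24  24

24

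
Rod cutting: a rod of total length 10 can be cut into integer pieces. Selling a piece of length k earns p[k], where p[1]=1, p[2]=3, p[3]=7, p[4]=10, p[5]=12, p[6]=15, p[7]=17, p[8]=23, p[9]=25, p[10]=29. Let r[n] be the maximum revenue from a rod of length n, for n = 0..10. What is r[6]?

15

   n    0    1    2    3    4    5    6    7    8    9   10
r[n]    0    1    3    7   10   12   15   17   23   25   29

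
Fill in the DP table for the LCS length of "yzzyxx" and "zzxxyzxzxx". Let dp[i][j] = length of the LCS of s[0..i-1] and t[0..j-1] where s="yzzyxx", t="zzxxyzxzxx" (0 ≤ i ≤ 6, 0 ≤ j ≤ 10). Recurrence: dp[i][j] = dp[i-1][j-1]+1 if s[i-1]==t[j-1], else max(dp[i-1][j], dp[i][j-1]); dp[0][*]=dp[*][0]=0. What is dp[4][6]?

   ''  z  z  x  x  y  z  x  z  x  x
''  0  0  0  0  0  0  0  0  0  0  0
 y  0  0  0  0  0  1  1  1  1  1  1
 z  0  1  1  1  1  1  2  2  2  2  2
 z  0  1  2  2  2  2  2  2  3  3  3
 y  0  1  2  2  2  3  3  3  3  3  3
 x  0  1  2  3  3  3  3  4  4  4  4
 x  0  1  2  3  4  4  4  4  4  5  5

3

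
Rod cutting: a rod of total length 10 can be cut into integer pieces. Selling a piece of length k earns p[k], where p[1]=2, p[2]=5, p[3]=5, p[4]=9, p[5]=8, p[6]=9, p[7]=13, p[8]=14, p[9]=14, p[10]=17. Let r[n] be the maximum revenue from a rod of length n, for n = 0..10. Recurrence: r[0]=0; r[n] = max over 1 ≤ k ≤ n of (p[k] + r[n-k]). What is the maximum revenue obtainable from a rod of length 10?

   n    0    1    2    3    4    5    6    7    8    9   10
r[n]    0    2    5    7   10   12   15   17   20   22   25

25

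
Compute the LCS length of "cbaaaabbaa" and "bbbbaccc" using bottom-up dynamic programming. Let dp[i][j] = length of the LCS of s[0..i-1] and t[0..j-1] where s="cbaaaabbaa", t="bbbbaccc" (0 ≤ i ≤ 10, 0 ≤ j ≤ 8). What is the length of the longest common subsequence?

   ''  b  b  b  b  a  c  c  c
''  0  0  0  0  0  0  0  0  0
 c  0  0  0  0  0  0  1  1  1
 b  0  1  1  1  1  1  1  1  1
 a  0  1  1  1  1  2  2  2  2
 a  0  1  1  1  1  2  2  2  2
 a  0  1  1  1  1  2  2  2  2
 a  0  1  1  1  1  2  2  2  2
 b  0  1  2  2  2  2  2  2  2
 b  0  1  2  3  3  3  3  3  3
 a  0  1  2  3  3  4  4  4  4
 a  0  1  2  3  3  4  4  4  4

4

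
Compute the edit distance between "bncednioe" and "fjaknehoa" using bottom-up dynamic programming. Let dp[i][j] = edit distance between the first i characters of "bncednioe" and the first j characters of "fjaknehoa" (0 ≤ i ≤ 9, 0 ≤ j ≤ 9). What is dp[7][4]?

7

   ''  f  j  a  k  n  e  h  o  a
''  0  1  2  3  4  5  6  7  8  9
 b  1  1  2  3  4  5  6  7  8  9
 n  2  2  2  3  4  4  5  6  7  8
 c  3  3  3  3  4  5  5  6  7  8
 e  4  4  4  4  4  5  5  6  7  8
 d  5  5  5  5  5  5  6  6  7  8
 n  6  6  6  6  6  5  6  7  7  8
 i  7  7  7  7  7  6  6  7  8  8
 o  8  8  8  8  8  7  7  7  7  8
 e  9  9  9  9  9  8  7  8  8  8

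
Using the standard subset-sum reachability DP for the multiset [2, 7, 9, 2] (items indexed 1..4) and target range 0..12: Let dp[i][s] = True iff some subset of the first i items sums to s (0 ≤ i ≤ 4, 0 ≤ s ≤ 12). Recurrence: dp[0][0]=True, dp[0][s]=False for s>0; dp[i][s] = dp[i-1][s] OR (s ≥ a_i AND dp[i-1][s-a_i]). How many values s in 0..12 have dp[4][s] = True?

i\s   0   1   2   3   4   5   6   7   8   9  10  11  12
  0   T   F   F   F   F   F   F   F   F   F   F   F   F
  1   T   F   T   F   F   F   F   F   F   F   F   F   F
  2   T   F   T   F   F   F   F   T   F   T   F   F   F
  3   T   F   T   F   F   F   F   T   F   T   F   T   F
  4   T   F   T   F   T   F   F   T   F   T   F   T   F

6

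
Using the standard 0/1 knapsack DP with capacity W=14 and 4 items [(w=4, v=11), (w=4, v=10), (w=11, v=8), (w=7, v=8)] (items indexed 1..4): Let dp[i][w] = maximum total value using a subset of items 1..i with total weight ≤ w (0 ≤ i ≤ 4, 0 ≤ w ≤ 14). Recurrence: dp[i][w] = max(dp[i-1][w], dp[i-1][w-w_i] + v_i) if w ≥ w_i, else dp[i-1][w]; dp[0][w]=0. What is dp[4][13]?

i\w   0   1   2   3   4   5   6   7   8   9  10  11  12  13  14
  0   0   0   0   0   0   0   0   0   0   0   0   0   0   0   0
  1   0   0   0   0  11  11  11  11  11  11  11  11  11  11  11
  2   0   0   0   0  11  11  11  11  21  21  21  21  21  21  21
  3   0   0   0   0  11  11  11  11  21  21  21  21  21  21  21
  4   0   0   0   0  11  11  11  11  21  21  21  21  21  21  21

21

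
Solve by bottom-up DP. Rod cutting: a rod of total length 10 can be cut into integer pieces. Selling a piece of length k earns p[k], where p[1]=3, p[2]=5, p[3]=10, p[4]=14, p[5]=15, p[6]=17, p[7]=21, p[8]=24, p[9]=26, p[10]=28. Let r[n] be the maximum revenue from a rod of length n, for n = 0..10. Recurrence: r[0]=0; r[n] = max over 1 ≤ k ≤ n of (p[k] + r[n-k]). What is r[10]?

34

   n    0    1    2    3    4    5    6    7    8    9   10
r[n]    0    3    6   10   14   17   20   24   28   31   34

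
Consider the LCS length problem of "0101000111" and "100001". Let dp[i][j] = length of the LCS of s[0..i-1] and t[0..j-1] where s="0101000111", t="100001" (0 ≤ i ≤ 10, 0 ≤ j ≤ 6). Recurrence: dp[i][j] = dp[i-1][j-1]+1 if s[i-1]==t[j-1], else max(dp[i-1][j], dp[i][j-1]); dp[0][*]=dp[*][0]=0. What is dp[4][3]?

2

   ''  1  0  0  0  0  1
''  0  0  0  0  0  0  0
 0  0  0  1  1  1  1  1
 1  0  1  1  1  1  1  2
 0  0  1  2  2  2  2  2
 1  0  1  2  2  2  2  3
 0  0  1  2  3  3  3  3
 0  0  1  2  3  4  4  4
 0  0  1  2  3  4  5  5
 1  0  1  2  3  4  5  6
 1  0  1  2  3  4  5  6
 1  0  1  2  3  4  5  6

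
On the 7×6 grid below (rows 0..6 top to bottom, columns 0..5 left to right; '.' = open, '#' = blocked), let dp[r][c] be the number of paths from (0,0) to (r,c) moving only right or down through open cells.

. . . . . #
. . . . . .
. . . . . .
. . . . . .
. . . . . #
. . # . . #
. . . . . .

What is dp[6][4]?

r\c   0   1   2   3   4   5
  0   1   1   1   1   1   0
  1   1   2   3   4   5   5
  2   1   3   6  10  15  20
  3   1   4  10  20  35  55
  4   1   5  15  35  70   0
  5   1   6   0  35 105   0
  6   1   7   7  42 147 147

147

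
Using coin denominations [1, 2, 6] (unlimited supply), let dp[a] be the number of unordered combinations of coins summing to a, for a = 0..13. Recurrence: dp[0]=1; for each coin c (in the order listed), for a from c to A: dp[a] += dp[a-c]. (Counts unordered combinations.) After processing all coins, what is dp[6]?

after  coin     0     1     2     3     4     5     6     7     8     9    10    11    12    13
          1     1     1     1     1     1     1     1     1     1     1     1     1     1     1
          2     1     1     2     2     3     3     4     4     5     5     6     6     7     7
          6     1     1     2     2     3     3     5     5     7     7     9     9    12    12

5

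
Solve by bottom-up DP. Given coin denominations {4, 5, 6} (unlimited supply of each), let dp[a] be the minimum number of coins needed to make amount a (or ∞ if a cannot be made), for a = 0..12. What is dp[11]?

 a  0  1  2  3  4  5  6  7  8  9 10 11 12
dp  0  -  -  -  1  1  1  -  2  2  2  2  2
(- denotes ∞ / unreachable)

2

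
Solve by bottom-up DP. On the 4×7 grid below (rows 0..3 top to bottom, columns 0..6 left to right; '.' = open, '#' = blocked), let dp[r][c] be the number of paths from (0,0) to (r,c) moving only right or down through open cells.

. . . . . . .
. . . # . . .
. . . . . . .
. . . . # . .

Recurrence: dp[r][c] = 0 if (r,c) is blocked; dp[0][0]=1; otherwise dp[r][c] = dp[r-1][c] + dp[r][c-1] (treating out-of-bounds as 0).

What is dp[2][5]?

9

r\c   0   1   2   3   4   5   6
  0   1   1   1   1   1   1   1
  1   1   2   3   0   1   2   3
  2   1   3   6   6   7   9  12
  3   1   4  10  16   0   9  21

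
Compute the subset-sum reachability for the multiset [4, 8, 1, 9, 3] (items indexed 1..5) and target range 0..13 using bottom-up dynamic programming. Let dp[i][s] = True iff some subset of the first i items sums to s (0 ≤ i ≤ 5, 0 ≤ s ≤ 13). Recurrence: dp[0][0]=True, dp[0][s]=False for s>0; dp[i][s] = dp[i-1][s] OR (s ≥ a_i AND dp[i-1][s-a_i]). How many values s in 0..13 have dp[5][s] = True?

i\s   0   1   2   3   4   5   6   7   8   9  10  11  12  13
  0   T   F   F   F   F   F   F   F   F   F   F   F   F   F
  1   T   F   F   F   T   F   F   F   F   F   F   F   F   F
  2   T   F   F   F   T   F   F   F   T   F   F   F   T   F
  3   T   T   F   F   T   T   F   F   T   T   F   F   T   T
  4   T   T   F   F   T   T   F   F   T   T   T   F   T   T
  5   T   T   F   T   T   T   F   T   T   T   T   T   T   T

12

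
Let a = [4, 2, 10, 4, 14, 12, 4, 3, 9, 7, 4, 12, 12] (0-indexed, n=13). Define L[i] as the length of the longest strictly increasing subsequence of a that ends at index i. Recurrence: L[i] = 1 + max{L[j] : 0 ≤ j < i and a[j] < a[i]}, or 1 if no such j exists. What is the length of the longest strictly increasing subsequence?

   i    0    1    2    3    4    5    6    7    8    9   10   11   12
a[i]    4    2   10    4   14   12    4    3    9    7    4   12   12
L[i]    1    1    2    2    3    3    2    2    3    3    3    4    4

4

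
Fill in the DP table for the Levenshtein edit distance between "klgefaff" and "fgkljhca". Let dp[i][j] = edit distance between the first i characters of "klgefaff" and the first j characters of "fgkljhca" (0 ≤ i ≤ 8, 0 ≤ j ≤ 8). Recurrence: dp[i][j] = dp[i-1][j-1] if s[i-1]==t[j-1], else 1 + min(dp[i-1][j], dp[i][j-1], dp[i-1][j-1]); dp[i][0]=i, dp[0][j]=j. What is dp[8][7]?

   ''  f  g  k  l  j  h  c  a
''  0  1  2  3  4  5  6  7  8
 k  1  1  2  2  3  4  5  6  7
 l  2  2  2  3  2  3  4  5  6
 g  3  3  2  3  3  3  4  5  6
 e  4  4  3  3  4  4  4  5  6
 f  5  4  4  4  4  5  5  5  6
 a  6  5  5  5  5  5  6  6  5
 f  7  6  6  6  6  6  6  7  6
 f  8  7  7  7  7  7  7  7  7

7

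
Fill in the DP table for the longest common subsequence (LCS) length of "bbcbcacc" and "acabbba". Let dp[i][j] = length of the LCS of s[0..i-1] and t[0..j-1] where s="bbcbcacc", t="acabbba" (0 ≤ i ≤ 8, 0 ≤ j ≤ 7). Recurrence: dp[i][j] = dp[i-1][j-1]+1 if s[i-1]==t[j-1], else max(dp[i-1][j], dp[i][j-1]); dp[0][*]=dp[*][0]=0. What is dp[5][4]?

   ''  a  c  a  b  b  b  a
''  0  0  0  0  0  0  0  0
 b  0  0  0  0  1  1  1  1
 b  0  0  0  0  1  2  2  2
 c  0  0  1  1  1  2  2  2
 b  0  0  1  1  2  2  3  3
 c  0  0  1  1  2  2  3  3
 a  0  1  1  2  2  2  3  4
 c  0  1  2  2  2  2  3  4
 c  0  1  2  2  2  2  3  4

2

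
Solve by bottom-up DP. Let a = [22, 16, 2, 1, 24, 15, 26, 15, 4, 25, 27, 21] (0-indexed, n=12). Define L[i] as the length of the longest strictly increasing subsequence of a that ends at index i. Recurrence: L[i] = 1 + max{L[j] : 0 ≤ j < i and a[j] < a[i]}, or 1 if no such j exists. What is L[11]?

   i    0    1    2    3    4    5    6    7    8    9   10   11
a[i]   22   16    2    1   24   15   26   15    4   25   27   21
L[i]    1    1    1    1    2    2    3    2    2    3    4    3

3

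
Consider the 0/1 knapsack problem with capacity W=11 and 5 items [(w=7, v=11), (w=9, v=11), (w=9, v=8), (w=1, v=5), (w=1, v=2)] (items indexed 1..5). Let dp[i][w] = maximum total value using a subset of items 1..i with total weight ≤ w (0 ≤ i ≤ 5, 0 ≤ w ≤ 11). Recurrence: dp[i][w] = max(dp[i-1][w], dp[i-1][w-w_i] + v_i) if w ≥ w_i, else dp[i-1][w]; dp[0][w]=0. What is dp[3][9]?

11

i\w   0   1   2   3   4   5   6   7   8   9  10  11
  0   0   0   0   0   0   0   0   0   0   0   0   0
  1   0   0   0   0   0   0   0  11  11  11  11  11
  2   0   0   0   0   0   0   0  11  11  11  11  11
  3   0   0   0   0   0   0   0  11  11  11  11  11
  4   0   5   5   5   5   5   5  11  16  16  16  16
  5   0   5   7   7   7   7   7  11  16  18  18  18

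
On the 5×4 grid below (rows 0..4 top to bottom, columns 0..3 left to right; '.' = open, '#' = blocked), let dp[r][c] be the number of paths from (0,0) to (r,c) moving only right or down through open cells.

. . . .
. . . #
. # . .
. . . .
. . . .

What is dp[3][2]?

r\c   0   1   2   3
  0   1   1   1   1
  1   1   2   3   0
  2   1   0   3   3
  3   1   1   4   7
  4   1   2   6  13

4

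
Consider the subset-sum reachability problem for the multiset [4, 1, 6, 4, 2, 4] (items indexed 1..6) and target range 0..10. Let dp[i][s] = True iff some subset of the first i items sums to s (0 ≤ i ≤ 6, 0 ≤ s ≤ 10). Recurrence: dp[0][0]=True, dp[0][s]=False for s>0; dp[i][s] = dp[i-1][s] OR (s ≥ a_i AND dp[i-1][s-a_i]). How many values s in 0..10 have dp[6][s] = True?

i\s   0   1   2   3   4   5   6   7   8   9  10
  0   T   F   F   F   F   F   F   F   F   F   F
  1   T   F   F   F   T   F   F   F   F   F   F
  2   T   T   F   F   T   T   F   F   F   F   F
  3   T   T   F   F   T   T   T   T   F   F   T
  4   T   T   F   F   T   T   T   T   T   T   T
  5   T   T   T   T   T   T   T   T   T   T   T
  6   T   T   T   T   T   T   T   T   T   T   T

11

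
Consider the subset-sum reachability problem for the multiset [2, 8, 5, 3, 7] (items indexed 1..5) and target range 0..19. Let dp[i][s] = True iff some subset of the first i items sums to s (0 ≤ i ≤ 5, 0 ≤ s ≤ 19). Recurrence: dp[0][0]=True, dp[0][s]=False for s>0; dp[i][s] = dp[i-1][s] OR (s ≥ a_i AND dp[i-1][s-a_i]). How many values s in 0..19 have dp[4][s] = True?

12

i\s   0   1   2   3   4   5   6   7   8   9  10  11  12  13  14  15  16  17  18  19
  0   T   F   F   F   F   F   F   F   F   F   F   F   F   F   F   F   F   F   F   F
  1   T   F   T   F   F   F   F   F   F   F   F   F   F   F   F   F   F   F   F   F
  2   T   F   T   F   F   F   F   F   T   F   T   F   F   F   F   F   F   F   F   F
  3   T   F   T   F   F   T   F   T   T   F   T   F   F   T   F   T   F   F   F   F
  4   T   F   T   T   F   T   F   T   T   F   T   T   F   T   F   T   T   F   T   F
  5   T   F   T   T   F   T   F   T   T   T   T   T   T   T   T   T   T   T   T   F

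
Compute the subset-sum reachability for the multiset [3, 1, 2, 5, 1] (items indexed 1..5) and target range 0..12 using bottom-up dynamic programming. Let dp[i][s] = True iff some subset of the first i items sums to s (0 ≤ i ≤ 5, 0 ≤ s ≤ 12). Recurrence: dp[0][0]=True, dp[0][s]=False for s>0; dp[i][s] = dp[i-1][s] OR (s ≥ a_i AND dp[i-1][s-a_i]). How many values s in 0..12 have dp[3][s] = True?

i\s   0   1   2   3   4   5   6   7   8   9  10  11  12
  0   T   F   F   F   F   F   F   F   F   F   F   F   F
  1   T   F   F   T   F   F   F   F   F   F   F   F   F
  2   T   T   F   T   T   F   F   F   F   F   F   F   F
  3   T   T   T   T   T   T   T   F   F   F   F   F   F
  4   T   T   T   T   T   T   T   T   T   T   T   T   F
  5   T   T   T   T   T   T   T   T   T   T   T   T   T

7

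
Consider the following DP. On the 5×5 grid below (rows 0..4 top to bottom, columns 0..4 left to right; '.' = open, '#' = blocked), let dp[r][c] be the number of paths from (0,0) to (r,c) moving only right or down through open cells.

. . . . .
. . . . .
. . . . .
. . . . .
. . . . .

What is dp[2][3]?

r\c   0   1   2   3   4
  0   1   1   1   1   1
  1   1   2   3   4   5
  2   1   3   6  10  15
  3   1   4  10  20  35
  4   1   5  15  35  70

10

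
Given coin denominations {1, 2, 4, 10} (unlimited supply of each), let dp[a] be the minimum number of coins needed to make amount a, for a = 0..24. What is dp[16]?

 a  0  1  2  3  4  5  6  7  8  9 10 11 12 13 14 15 16 17 18 19 20 21 22 23 24
dp  0  1  1  2  1  2  2  3  2  3  1  2  2  3  2  3  3  4  3  4  2  3  3  4  3

3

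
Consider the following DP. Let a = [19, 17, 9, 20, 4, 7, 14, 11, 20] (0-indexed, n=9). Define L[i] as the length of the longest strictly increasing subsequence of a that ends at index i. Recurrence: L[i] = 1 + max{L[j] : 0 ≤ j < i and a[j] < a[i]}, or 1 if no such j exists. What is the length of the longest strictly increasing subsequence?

4

   i    0    1    2    3    4    5    6    7    8
a[i]   19   17    9   20    4    7   14   11   20
L[i]    1    1    1    2    1    2    3    3    4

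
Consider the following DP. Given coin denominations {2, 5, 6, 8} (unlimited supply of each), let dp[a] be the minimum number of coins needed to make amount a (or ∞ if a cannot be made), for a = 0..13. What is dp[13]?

 a  0  1  2  3  4  5  6  7  8  9 10 11 12 13
dp  0  -  1  -  2  1  1  2  1  3  2  2  2  2
(- denotes ∞ / unreachable)

2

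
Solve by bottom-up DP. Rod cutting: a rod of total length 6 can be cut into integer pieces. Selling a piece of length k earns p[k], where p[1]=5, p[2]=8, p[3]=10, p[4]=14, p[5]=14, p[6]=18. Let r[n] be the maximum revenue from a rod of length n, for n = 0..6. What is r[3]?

   n    0    1    2    3    4    5    6
r[n]    0    5   10   15   20   25   30

15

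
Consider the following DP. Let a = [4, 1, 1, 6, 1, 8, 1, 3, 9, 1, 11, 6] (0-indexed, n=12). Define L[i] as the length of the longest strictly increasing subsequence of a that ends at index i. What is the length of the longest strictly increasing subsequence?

   i    0    1    2    3    4    5    6    7    8    9   10   11
a[i]    4    1    1    6    1    8    1    3    9    1   11    6
L[i]    1    1    1    2    1    3    1    2    4    1    5    3

5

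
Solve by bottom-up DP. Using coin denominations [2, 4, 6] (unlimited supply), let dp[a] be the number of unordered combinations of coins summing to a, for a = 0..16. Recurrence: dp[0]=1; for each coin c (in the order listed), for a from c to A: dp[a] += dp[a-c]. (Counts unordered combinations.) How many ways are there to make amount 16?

after  coin     0     1     2     3     4     5     6     7     8     9    10    11    12    13    14    15    16
          2     1     0     1     0     1     0     1     0     1     0     1     0     1     0     1     0     1
          4     1     0     1     0     2     0     2     0     3     0     3     0     4     0     4     0     5
          6     1     0     1     0     2     0     3     0     4     0     5     0     7     0     8     0    10

10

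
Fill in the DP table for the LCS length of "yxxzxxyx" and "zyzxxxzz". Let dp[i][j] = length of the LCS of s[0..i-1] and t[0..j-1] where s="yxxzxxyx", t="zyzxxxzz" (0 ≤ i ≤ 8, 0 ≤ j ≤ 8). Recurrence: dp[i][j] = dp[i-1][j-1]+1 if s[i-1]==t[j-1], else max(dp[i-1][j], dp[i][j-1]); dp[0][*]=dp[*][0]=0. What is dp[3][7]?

3

   ''  z  y  z  x  x  x  z  z
''  0  0  0  0  0  0  0  0  0
 y  0  0  1  1  1  1  1  1  1
 x  0  0  1  1  2  2  2  2  2
 x  0  0  1  1  2  3  3  3  3
 z  0  1  1  2  2  3  3  4  4
 x  0  1  1  2  3  3  4  4  4
 x  0  1  1  2  3  4  4  4  4
 y  0  1  2  2  3  4  4  4  4
 x  0  1  2  2  3  4  5  5  5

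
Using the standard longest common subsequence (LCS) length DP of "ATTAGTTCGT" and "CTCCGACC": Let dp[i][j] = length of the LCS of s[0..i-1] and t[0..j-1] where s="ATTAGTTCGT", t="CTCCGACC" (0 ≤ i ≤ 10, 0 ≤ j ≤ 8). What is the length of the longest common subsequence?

   ''  C  T  C  C  G  A  C  C
''  0  0  0  0  0  0  0  0  0
 A  0  0  0  0  0  0  1  1  1
 T  0  0  1  1  1  1  1  1  1
 T  0  0  1  1  1  1  1  1  1
 A  0  0  1  1  1  1  2  2  2
 G  0  0  1  1  1  2  2  2  2
 T  0  0  1  1  1  2  2  2  2
 T  0  0  1  1  1  2  2  2  2
 C  0  1  1  2  2  2  2  3  3
 G  0  1  1  2  2  3  3  3  3
 T  0  1  2  2  2  3  3  3  3

3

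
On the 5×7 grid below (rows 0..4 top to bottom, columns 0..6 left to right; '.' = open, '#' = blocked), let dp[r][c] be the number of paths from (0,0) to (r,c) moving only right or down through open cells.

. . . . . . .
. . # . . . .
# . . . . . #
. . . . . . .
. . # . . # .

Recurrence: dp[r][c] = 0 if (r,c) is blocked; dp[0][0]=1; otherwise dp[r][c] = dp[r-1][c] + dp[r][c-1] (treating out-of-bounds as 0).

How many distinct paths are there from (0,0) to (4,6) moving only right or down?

r\c   0   1   2   3   4   5   6
  0   1   1   1   1   1   1   1
  1   1   2   0   1   2   3   4
  2   0   2   2   3   5   8   0
  3   0   2   4   7  12  20  20
  4   0   2   0   7  19   0  20

20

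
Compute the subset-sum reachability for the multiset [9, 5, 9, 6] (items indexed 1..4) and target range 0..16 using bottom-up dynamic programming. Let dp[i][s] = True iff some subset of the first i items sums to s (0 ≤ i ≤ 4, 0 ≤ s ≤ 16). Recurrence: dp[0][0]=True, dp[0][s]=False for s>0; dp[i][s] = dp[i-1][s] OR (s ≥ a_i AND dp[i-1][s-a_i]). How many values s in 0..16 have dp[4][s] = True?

7

i\s   0   1   2   3   4   5   6   7   8   9  10  11  12  13  14  15  16
  0   T   F   F   F   F   F   F   F   F   F   F   F   F   F   F   F   F
  1   T   F   F   F   F   F   F   F   F   T   F   F   F   F   F   F   F
  2   T   F   F   F   F   T   F   F   F   T   F   F   F   F   T   F   F
  3   T   F   F   F   F   T   F   F   F   T   F   F   F   F   T   F   F
  4   T   F   F   F   F   T   T   F   F   T   F   T   F   F   T   T   F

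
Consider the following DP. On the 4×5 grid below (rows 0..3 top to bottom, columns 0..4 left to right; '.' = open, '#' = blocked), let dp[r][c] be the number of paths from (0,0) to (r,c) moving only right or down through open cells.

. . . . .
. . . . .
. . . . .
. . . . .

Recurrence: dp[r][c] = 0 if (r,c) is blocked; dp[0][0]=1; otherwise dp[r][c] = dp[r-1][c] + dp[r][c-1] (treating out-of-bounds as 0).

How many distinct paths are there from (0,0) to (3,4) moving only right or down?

r\c   0   1   2   3   4
  0   1   1   1   1   1
  1   1   2   3   4   5
  2   1   3   6  10  15
  3   1   4  10  20  35

35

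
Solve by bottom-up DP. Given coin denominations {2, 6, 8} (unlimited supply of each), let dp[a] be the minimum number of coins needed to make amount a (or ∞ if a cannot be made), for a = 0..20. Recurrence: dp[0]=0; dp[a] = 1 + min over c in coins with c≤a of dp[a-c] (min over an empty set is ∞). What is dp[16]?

 a  0  1  2  3  4  5  6  7  8  9 10 11 12 13 14 15 16 17 18 19 20
dp  0  -  1  -  2  -  1  -  1  -  2  -  2  -  2  -  2  -  3  -  3
(- denotes ∞ / unreachable)

2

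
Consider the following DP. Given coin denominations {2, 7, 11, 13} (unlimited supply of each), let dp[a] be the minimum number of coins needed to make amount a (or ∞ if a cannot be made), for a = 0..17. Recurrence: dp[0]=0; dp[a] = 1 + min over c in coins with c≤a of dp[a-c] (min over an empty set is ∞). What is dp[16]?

3

 a  0  1  2  3  4  5  6  7  8  9 10 11 12 13 14 15 16 17
dp  0  -  1  -  2  -  3  1  4  2  5  1  6  1  2  2  3  3
(- denotes ∞ / unreachable)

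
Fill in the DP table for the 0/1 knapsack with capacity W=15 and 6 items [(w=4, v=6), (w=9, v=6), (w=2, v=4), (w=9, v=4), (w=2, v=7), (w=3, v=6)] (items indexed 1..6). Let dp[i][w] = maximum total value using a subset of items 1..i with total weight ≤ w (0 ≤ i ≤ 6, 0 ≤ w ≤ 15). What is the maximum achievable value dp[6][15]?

i\w   0   1   2   3   4   5   6   7   8   9  10  11  12  13  14  15
  0   0   0   0   0   0   0   0   0   0   0   0   0   0   0   0   0
  1   0   0   0   0   6   6   6   6   6   6   6   6   6   6   6   6
  2   0   0   0   0   6   6   6   6   6   6   6   6   6  12  12  12
  3   0   0   4   4   6   6  10  10  10  10  10  10  10  12  12  16
  4   0   0   4   4   6   6  10  10  10  10  10  10  10  12  12  16
  5   0   0   7   7  11  11  13  13  17  17  17  17  17  17  17  19
  6   0   0   7   7  11  13  13  17  17  19  19  23  23  23  23  23

23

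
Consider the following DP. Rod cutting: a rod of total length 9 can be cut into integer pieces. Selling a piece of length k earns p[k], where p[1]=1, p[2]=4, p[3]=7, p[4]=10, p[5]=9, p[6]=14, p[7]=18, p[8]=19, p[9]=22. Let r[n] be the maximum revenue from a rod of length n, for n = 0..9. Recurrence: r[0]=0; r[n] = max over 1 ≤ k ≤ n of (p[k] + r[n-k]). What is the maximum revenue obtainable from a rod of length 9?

22

   n    0    1    2    3    4    5    6    7    8    9
r[n]    0    1    4    7   10   11   14   18   20   22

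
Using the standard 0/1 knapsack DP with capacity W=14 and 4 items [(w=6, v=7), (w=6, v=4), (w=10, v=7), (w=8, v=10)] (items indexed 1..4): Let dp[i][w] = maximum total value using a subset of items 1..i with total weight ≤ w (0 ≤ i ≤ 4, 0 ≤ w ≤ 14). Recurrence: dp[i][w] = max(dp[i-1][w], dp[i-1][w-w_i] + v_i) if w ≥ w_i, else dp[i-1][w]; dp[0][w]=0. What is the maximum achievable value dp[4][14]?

17

i\w   0   1   2   3   4   5   6   7   8   9  10  11  12  13  14
  0   0   0   0   0   0   0   0   0   0   0   0   0   0   0   0
  1   0   0   0   0   0   0   7   7   7   7   7   7   7   7   7
  2   0   0   0   0   0   0   7   7   7   7   7   7  11  11  11
  3   0   0   0   0   0   0   7   7   7   7   7   7  11  11  11
  4   0   0   0   0   0   0   7   7  10  10  10  10  11  11  17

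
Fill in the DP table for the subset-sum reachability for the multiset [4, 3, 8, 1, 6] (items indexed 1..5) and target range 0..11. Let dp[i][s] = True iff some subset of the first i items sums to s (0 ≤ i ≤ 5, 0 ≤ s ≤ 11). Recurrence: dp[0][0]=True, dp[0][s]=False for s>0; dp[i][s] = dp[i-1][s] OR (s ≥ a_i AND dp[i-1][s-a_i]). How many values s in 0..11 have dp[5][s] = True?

i\s   0   1   2   3   4   5   6   7   8   9  10  11
  0   T   F   F   F   F   F   F   F   F   F   F   F
  1   T   F   F   F   T   F   F   F   F   F   F   F
  2   T   F   F   T   T   F   F   T   F   F   F   F
  3   T   F   F   T   T   F   F   T   T   F   F   T
  4   T   T   F   T   T   T   F   T   T   T   F   T
  5   T   T   F   T   T   T   T   T   T   T   T   T

11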